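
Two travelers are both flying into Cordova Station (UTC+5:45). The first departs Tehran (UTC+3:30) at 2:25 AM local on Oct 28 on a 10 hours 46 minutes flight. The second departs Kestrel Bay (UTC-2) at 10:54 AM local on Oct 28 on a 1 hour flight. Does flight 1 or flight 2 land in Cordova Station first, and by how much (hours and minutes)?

Flight 1 in UTC: 2:25 AM − 3:30 = 10:55 PM on Oct 27.
+10 hours 46 minutes → arrive 9:41 AM UTC on Oct 28.
Flight 2 in UTC: 10:54 AM + 2:00 = 12:54 PM on Oct 28.
+1 hour → arrive 1:54 PM UTC on Oct 28.
Flight 1 lands earlier by 4 hours 13 minutes.

the first, by 4 hours 13 minutes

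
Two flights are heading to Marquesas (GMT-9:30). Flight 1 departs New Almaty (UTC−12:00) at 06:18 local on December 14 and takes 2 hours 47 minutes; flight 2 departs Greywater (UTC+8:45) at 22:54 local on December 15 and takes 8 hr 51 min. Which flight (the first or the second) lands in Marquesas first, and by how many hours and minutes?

the first, by 25 hours 55 minutes

Flight 1 in UTC: 06:18 + 12:00 = 18:18 on Dec 14.
+2 hours and 47 minutes → arrive 21:05 UTC on Dec 14.
Flight 2 in UTC: 22:54 − 8:45 = 14:09 on Dec 15.
+8 hours 51 minutes → arrive 23:00 UTC on Dec 15.
Flight 1 lands earlier by 25 hours 55 minutes.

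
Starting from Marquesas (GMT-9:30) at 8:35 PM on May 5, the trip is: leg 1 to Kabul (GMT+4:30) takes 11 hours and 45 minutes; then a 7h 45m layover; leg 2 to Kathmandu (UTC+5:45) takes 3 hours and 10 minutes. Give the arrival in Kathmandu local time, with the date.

Convert departure to UTC: 8:35 PM + 9:30 = 6:05 AM UTC on May 6.
Add 11 hours 45 minutes leg 1 → 5:50 PM UTC.
Add 7 hours 45 minutes layover in Kabul → 1:35 AM UTC (May 7).
Add 3 hours and 10 minutes leg 2 → 4:45 AM UTC.
Kathmandu is UTC+5:45, so local arrival = 4:45 AM + 5:45 = 10:30 AM on May 7.

10:30 AM on May 7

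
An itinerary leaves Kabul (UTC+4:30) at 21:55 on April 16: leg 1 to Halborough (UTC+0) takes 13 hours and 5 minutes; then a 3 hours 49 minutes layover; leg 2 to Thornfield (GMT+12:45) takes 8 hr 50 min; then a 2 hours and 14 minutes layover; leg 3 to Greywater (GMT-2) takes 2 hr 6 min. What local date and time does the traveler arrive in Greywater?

Convert departure to UTC: 21:55 − 4:30 = 17:25 UTC on Apr 16.
Add 13 hours and 5 minutes leg 1 → 06:30 UTC (Apr 17).
Add 3 hours 49 minutes layover in Halborough → 10:19 UTC.
Add 8 hours 50 minutes leg 2 → 19:09 UTC.
Add 2 hours and 14 minutes layover in Thornfield → 21:23 UTC.
Add 2 hours 6 minutes leg 3 → 23:29 UTC.
Greywater is UTC−2:00, so local arrival = 23:29 − 2:00 = 21:29 on Apr 17.

21:29 on April 17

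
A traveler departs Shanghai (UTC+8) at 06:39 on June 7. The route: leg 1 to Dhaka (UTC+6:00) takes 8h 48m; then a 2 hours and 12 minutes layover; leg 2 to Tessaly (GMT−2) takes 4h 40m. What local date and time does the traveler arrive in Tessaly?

12:19 on June 7

Convert departure to UTC: 06:39 − 8:00 = 22:39 UTC on Jun 6.
Add 8 hours 48 minutes leg 1 → 07:27 UTC (Jun 7).
Add 2 hours and 12 minutes layover in Dhaka → 09:39 UTC.
Add 4 hours 40 minutes leg 2 → 14:19 UTC.
Tessaly is UTC−2:00, so local arrival = 14:19 − 2:00 = 12:19 on Jun 7.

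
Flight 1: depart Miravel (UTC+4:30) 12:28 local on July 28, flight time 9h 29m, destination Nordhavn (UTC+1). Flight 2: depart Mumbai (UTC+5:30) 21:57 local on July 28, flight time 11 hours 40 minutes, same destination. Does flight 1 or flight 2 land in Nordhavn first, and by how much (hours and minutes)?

the first, by 10 hours 40 minutes

Flight 1 in UTC: 12:28 − 4:30 = 07:58 on Jul 28.
+9 hours and 29 minutes → arrive 17:27 UTC on Jul 28.
Flight 2 in UTC: 21:57 − 5:30 = 16:27 on Jul 28.
+11 hours and 40 minutes → arrive 04:07 UTC on Jul 29.
Flight 1 lands earlier by 10 hours 40 minutes.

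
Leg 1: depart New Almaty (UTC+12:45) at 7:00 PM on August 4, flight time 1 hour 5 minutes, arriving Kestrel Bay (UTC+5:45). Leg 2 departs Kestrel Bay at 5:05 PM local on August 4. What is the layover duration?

4 hours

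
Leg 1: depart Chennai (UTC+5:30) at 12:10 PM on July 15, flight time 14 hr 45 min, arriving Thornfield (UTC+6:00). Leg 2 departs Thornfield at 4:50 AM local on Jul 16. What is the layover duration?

Convert departure to UTC: 12:10 PM − 5:30 = 6:40 AM UTC on Jul 15.
Add 14 hours 45 minutes flight time → 9:25 PM UTC.
Thornfield is UTC+6:00, so local arrival = 9:25 PM + 6:00 = 3:25 AM on Jul 16.
Layover = 4:50 AM − 3:25 AM = 1 hour 25 minutes.

1 hour 25 minutes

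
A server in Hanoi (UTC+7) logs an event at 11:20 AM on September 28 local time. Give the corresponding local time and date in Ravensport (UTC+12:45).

5:05 PM on September 28

Ravensport is 5:45 ahead of Hanoi.
Shift by the zone difference: 11:20 AM + 5:45 = 5:05 PM on Sep 28 in Ravensport.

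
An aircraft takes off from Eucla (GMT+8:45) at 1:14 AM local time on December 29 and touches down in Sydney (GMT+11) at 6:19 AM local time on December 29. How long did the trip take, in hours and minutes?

Sydney is 2:15 ahead of Eucla.
Clock-face elapsed time (ignoring zones) is 5 hours 5 minutes.
Actual elapsed = 5 hours 5 minutes − 2:15 = 2 hours 50 minutes.

2 hours 50 minutes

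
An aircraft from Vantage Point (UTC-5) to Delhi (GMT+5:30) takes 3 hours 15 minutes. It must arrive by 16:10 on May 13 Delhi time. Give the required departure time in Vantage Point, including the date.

Target arrival in UTC: 16:10 − 5:30 = 10:40 on May 13.
Subtract 3 hours 15 minutes → departure 07:25 UTC on May 13.
Vantage Point is UTC−5:00: 07:25 − 5:00 = 02:25 on May 13.

02:25 on May 13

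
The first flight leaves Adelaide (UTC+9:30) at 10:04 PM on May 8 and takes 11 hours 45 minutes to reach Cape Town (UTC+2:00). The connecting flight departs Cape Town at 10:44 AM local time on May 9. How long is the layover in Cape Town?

Convert departure to UTC: 10:04 PM − 9:30 = 12:34 PM UTC on May 8.
Add 11 hours 45 minutes flight time → 12:19 AM UTC (May 9).
Cape Town is UTC+2:00, so local arrival = 12:19 AM + 2:00 = 2:19 AM on May 9.
Layover = 10:44 AM − 2:19 AM = 8 hours 25 minutes.

8 hours 25 minutes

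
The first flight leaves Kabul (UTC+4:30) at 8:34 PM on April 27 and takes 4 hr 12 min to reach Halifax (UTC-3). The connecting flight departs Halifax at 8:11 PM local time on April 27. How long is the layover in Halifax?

2 hours 55 minutes

Convert departure to UTC: 8:34 PM − 4:30 = 4:04 PM UTC on Apr 27.
Add 4 hours 12 minutes flight time → 8:16 PM UTC.
Halifax is UTC−3:00, so local arrival = 8:16 PM − 3:00 = 5:16 PM on Apr 27.
Layover = 8:11 PM − 5:16 PM = 2 hours 55 minutes.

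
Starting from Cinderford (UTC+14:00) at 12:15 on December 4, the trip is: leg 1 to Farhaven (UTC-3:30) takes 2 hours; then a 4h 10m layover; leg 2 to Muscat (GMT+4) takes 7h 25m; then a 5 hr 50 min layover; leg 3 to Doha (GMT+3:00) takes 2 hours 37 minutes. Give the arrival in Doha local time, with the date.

23:17 on Dec 4

Convert departure to UTC: 12:15 − 14:00 = 22:15 UTC on Dec 3.
Add 2 hours leg 1 → 00:15 UTC (Dec 4).
Add 4 hours and 10 minutes layover in Farhaven → 04:25 UTC.
Add 7 hours and 25 minutes leg 2 → 11:50 UTC.
Add 5 hours 50 minutes layover in Muscat → 17:40 UTC.
Add 2 hours 37 minutes leg 3 → 20:17 UTC.
Doha is UTC+3:00, so local arrival = 20:17 + 3:00 = 23:17 on Dec 4.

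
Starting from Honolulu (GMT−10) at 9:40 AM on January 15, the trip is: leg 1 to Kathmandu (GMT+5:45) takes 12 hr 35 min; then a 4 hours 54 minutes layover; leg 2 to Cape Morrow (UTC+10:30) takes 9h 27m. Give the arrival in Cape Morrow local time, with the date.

9:06 AM on January 17

Convert departure to UTC: 9:40 AM + 10:00 = 7:40 PM UTC on Jan 15.
Add 12 hours and 35 minutes leg 1 → 8:15 AM UTC (Jan 16).
Add 4 hours 54 minutes layover in Kathmandu → 1:09 PM UTC.
Add 9 hours and 27 minutes leg 2 → 10:36 PM UTC.
Cape Morrow is UTC+10:30, so local arrival = 10:36 PM + 10:30 = 9:06 AM on Jan 17.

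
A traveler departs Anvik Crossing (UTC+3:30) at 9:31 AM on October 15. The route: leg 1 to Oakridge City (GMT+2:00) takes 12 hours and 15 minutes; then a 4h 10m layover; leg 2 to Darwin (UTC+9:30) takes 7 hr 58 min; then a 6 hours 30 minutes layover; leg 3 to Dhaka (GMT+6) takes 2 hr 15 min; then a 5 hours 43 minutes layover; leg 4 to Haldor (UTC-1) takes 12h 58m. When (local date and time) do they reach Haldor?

8:50 AM on October 17

Convert departure to UTC: 9:31 AM − 3:30 = 6:01 AM UTC on Oct 15.
Add 12 hours and 15 minutes leg 1 → 6:16 PM UTC.
Add 4 hours 10 minutes layover in Oakridge City → 10:26 PM UTC.
Add 7 hours 58 minutes leg 2 → 6:24 AM UTC (Oct 16).
Add 6 hours 30 minutes layover in Darwin → 12:54 PM UTC.
Add 2 hours and 15 minutes leg 3 → 3:09 PM UTC.
Add 5 hours and 43 minutes layover in Dhaka → 8:52 PM UTC.
Add 12 hours and 58 minutes leg 4 → 9:50 AM UTC (Oct 17).
Haldor is UTC−1:00, so local arrival = 9:50 AM − 1:00 = 8:50 AM on Oct 17.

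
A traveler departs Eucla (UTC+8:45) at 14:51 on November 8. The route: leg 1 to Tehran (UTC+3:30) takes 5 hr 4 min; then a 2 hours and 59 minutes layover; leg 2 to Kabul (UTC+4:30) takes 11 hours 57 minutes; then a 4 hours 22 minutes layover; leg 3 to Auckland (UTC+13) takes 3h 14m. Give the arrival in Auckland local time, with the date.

22:42 on Nov 9

Convert departure to UTC: 14:51 − 8:45 = 06:06 UTC on Nov 8.
Add 5 hours 4 minutes leg 1 → 11:10 UTC.
Add 2 hours 59 minutes layover in Tehran → 14:09 UTC.
Add 11 hours and 57 minutes leg 2 → 02:06 UTC (Nov 9).
Add 4 hours and 22 minutes layover in Kabul → 06:28 UTC.
Add 3 hours 14 minutes leg 3 → 09:42 UTC.
Auckland is UTC+13:00, so local arrival = 09:42 + 13:00 = 22:42 on Nov 9.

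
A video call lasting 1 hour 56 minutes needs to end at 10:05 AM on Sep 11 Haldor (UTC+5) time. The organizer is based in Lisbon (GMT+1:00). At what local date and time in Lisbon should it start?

4:09 AM on September 11

Target end time in UTC: 10:05 AM − 5:00 = 5:05 AM on Sep 11.
Subtract 1 hour and 56 minutes → start 3:09 AM UTC on Sep 11.
Lisbon is UTC+1:00: 3:09 AM + 1:00 = 4:09 AM on Sep 11.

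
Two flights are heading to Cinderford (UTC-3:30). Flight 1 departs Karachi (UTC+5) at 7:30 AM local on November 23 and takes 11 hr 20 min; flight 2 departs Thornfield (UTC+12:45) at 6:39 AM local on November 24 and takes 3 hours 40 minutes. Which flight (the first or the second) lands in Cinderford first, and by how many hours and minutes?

the first, by 7 hours 44 minutes

Flight 1 in UTC: 7:30 AM − 5:00 = 2:30 AM on Nov 23.
+11 hours 20 minutes → arrive 1:50 PM UTC on Nov 23.
Flight 2 in UTC: 6:39 AM − 12:45 = 5:54 PM on Nov 23.
+3 hours and 40 minutes → arrive 9:34 PM UTC on Nov 23.
Flight 1 lands earlier by 7 hours 44 minutes.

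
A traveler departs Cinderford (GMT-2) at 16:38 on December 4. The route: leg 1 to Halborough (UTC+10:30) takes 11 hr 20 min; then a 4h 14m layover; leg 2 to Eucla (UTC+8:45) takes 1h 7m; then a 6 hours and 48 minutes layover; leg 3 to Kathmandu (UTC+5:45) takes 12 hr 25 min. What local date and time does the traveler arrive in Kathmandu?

Convert departure to UTC: 16:38 + 2:00 = 18:38 UTC on Dec 4.
Add 11 hours and 20 minutes leg 1 → 05:58 UTC (Dec 5).
Add 4 hours 14 minutes layover in Halborough → 10:12 UTC.
Add 1 hour 7 minutes leg 2 → 11:19 UTC.
Add 6 hours 48 minutes layover in Eucla → 18:07 UTC.
Add 12 hours and 25 minutes leg 3 → 06:32 UTC (Dec 6).
Kathmandu is UTC+5:45, so local arrival = 06:32 + 5:45 = 12:17 on Dec 6.

12:17 on Dec 6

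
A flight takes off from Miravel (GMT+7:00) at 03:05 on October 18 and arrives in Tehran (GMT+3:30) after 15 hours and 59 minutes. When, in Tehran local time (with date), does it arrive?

Convert departure to UTC: 03:05 − 7:00 = 20:05 UTC on Oct 17.
Add 15 hours 59 minutes travel time → 12:04 UTC (Oct 18).
Tehran is UTC+3:30, so local arrival = 12:04 + 3:30 = 15:34 on Oct 18.

15:34 on October 18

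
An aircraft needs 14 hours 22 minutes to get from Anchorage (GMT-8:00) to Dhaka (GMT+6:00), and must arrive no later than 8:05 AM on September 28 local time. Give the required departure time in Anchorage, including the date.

3:43 AM on September 27

Target arrival in UTC: 8:05 AM − 6:00 = 2:05 AM on Sep 28.
Subtract 14 hours and 22 minutes → departure 11:43 AM UTC on Sep 27.
Anchorage is UTC−8:00: 11:43 AM − 8:00 = 3:43 AM on Sep 27.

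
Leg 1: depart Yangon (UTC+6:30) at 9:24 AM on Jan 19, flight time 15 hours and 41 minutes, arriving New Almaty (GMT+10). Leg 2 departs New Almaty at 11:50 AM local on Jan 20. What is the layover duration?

7 hours 15 minutes

Convert departure to UTC: 9:24 AM − 6:30 = 2:54 AM UTC on Jan 19.
Add 15 hours 41 minutes flight time → 6:35 PM UTC.
New Almaty is UTC+10:00, so local arrival = 6:35 PM + 10:00 = 4:35 AM on Jan 20.
Layover = 11:50 AM − 4:35 AM = 7 hours 15 minutes.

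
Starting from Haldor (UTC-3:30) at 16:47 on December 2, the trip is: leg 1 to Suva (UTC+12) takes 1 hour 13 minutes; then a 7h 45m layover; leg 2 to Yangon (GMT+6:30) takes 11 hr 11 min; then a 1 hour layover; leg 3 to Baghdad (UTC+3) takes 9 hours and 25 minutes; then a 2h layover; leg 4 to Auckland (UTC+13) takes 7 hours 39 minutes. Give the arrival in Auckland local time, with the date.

Convert departure to UTC: 16:47 + 3:30 = 20:17 UTC on Dec 2.
Add 1 hour 13 minutes leg 1 → 21:30 UTC.
Add 7 hours 45 minutes layover in Suva → 05:15 UTC (Dec 3).
Add 11 hours and 11 minutes leg 2 → 16:26 UTC.
Add 1 hour layover in Yangon → 17:26 UTC.
Add 9 hours 25 minutes leg 3 → 02:51 UTC (Dec 4).
Add 2 hours layover in Baghdad → 04:51 UTC.
Add 7 hours and 39 minutes leg 4 → 12:30 UTC.
Auckland is UTC+13:00, so local arrival = 12:30 + 13:00 = 01:30 on Dec 5.

01:30 on December 5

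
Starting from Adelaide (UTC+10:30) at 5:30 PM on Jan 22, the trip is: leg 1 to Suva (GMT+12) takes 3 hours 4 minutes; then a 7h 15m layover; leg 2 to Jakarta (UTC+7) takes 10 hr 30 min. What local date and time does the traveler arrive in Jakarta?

10:49 AM on January 23

Convert departure to UTC: 5:30 PM − 10:30 = 7:00 AM UTC on Jan 22.
Add 3 hours 4 minutes leg 1 → 10:04 AM UTC.
Add 7 hours 15 minutes layover in Suva → 5:19 PM UTC.
Add 10 hours and 30 minutes leg 2 → 3:49 AM UTC (Jan 23).
Jakarta is UTC+7:00, so local arrival = 3:49 AM + 7:00 = 10:49 AM on Jan 23.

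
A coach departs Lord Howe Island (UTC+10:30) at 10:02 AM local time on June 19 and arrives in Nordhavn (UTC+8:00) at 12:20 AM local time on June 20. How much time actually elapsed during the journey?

Departure in UTC: 10:02 AM − 10:30 = 11:32 PM on Jun 18.
Arrival in UTC: 12:20 AM − 8:00 = 4:20 PM on Jun 19.
Elapsed = 4:20 PM − 11:32 PM (+1 day) = 16 hours 48 minutes.

16 hours 48 minutes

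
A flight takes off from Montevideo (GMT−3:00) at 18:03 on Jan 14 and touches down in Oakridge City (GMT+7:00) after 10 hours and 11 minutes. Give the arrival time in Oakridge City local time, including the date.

14:14 on Jan 15

Convert departure to UTC: 18:03 + 3:00 = 21:03 UTC on Jan 14.
Add 10 hours and 11 minutes travel time → 07:14 UTC (Jan 15).
Oakridge City is UTC+7:00, so local arrival = 07:14 + 7:00 = 14:14 on Jan 15.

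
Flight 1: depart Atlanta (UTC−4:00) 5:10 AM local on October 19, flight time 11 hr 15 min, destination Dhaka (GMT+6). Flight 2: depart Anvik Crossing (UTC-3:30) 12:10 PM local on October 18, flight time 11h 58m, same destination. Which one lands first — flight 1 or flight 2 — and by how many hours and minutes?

the second, by 16 hours 47 minutes

Flight 1 in UTC: 5:10 AM + 4:00 = 9:10 AM on Oct 19.
+11 hours 15 minutes → arrive 8:25 PM UTC on Oct 19.
Flight 2 in UTC: 12:10 PM + 3:30 = 3:40 PM on Oct 18.
+11 hours 58 minutes → arrive 3:38 AM UTC on Oct 19.
Flight 2 lands earlier by 16 hours 47 minutes.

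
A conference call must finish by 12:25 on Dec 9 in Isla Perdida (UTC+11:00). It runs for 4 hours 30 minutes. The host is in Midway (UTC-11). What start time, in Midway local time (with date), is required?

09:55 on Dec 8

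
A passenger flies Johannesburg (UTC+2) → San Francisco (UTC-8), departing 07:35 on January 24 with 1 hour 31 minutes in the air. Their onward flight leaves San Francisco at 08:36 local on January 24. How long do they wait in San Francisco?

Convert departure to UTC: 07:35 − 2:00 = 05:35 UTC on Jan 24.
Add 1 hour and 31 minutes flight time → 07:06 UTC.
San Francisco is UTC−8:00, so local arrival = 07:06 − 8:00 = 23:06 on Jan 23.
Layover = 08:36 − 23:06 (+1 day) = 9 hours 30 minutes.

9 hours 30 minutes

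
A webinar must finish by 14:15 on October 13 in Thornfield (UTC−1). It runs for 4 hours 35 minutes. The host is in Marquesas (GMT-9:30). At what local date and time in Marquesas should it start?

Target end time in UTC: 14:15 + 1:00 = 15:15 on Oct 13.
Subtract 4 hours 35 minutes → start 10:40 UTC on Oct 13.
Marquesas is UTC−9:30: 10:40 − 9:30 = 01:10 on Oct 13.

01:10 on Oct 13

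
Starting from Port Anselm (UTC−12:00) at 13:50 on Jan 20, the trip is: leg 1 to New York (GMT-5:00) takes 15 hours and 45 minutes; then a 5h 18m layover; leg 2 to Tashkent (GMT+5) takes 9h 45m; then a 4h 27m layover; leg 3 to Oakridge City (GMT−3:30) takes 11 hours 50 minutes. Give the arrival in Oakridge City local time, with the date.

21:25 on Jan 22

Convert departure to UTC: 13:50 + 12:00 = 01:50 UTC on Jan 21.
Add 15 hours and 45 minutes leg 1 → 17:35 UTC.
Add 5 hours 18 minutes layover in New York → 22:53 UTC.
Add 9 hours and 45 minutes leg 2 → 08:38 UTC (Jan 22).
Add 4 hours 27 minutes layover in Tashkent → 13:05 UTC.
Add 11 hours 50 minutes leg 3 → 00:55 UTC (Jan 23).
Oakridge City is UTC−3:30, so local arrival = 00:55 − 3:30 = 21:25 on Jan 22.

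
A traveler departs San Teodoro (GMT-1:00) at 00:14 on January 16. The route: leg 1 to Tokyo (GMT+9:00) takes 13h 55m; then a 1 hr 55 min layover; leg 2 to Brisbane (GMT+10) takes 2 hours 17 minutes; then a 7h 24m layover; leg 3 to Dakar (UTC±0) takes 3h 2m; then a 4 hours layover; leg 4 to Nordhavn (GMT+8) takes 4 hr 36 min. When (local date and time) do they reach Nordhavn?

22:23 on Jan 17

Convert departure to UTC: 00:14 + 1:00 = 01:14 UTC on Jan 16.
Add 13 hours and 55 minutes leg 1 → 15:09 UTC.
Add 1 hour 55 minutes layover in Tokyo → 17:04 UTC.
Add 2 hours and 17 minutes leg 2 → 19:21 UTC.
Add 7 hours and 24 minutes layover in Brisbane → 02:45 UTC (Jan 17).
Add 3 hours 2 minutes leg 3 → 05:47 UTC.
Add 4 hours layover in Dakar → 09:47 UTC.
Add 4 hours 36 minutes leg 4 → 14:23 UTC.
Nordhavn is UTC+8:00, so local arrival = 14:23 + 8:00 = 22:23 on Jan 17.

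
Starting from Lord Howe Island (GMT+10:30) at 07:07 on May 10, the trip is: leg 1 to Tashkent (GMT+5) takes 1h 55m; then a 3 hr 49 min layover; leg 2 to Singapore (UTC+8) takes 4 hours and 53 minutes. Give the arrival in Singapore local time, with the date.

Convert departure to UTC: 07:07 − 10:30 = 20:37 UTC on May 9.
Add 1 hour 55 minutes leg 1 → 22:32 UTC.
Add 3 hours 49 minutes layover in Tashkent → 02:21 UTC (May 10).
Add 4 hours and 53 minutes leg 2 → 07:14 UTC.
Singapore is UTC+8:00, so local arrival = 07:14 + 8:00 = 15:14 on May 10.

15:14 on May 10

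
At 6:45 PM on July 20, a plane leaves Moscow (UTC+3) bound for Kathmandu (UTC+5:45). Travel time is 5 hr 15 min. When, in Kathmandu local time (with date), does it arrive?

Convert departure to UTC: 6:45 PM − 3:00 = 3:45 PM UTC on Jul 20.
Add 5 hours and 15 minutes travel time → 9:00 PM UTC.
Kathmandu is UTC+5:45, so local arrival = 9:00 PM + 5:45 = 2:45 AM on Jul 21.

2:45 AM on Jul 21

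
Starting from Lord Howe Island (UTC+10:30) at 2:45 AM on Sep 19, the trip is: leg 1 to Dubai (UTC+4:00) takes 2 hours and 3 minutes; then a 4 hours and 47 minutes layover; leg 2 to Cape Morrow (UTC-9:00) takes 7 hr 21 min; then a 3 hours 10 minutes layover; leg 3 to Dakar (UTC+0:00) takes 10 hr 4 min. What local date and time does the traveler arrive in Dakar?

Convert departure to UTC: 2:45 AM − 10:30 = 4:15 PM UTC on Sep 18.
Add 2 hours 3 minutes leg 1 → 6:18 PM UTC.
Add 4 hours 47 minutes layover in Dubai → 11:05 PM UTC.
Add 7 hours 21 minutes leg 2 → 6:26 AM UTC (Sep 19).
Add 3 hours and 10 minutes layover in Cape Morrow → 9:36 AM UTC.
Add 10 hours and 4 minutes leg 3 → 7:40 PM UTC.
Dakar is UTC+0, so local arrival is the same: 7:40 PM on Sep 19.

7:40 PM on Sep 19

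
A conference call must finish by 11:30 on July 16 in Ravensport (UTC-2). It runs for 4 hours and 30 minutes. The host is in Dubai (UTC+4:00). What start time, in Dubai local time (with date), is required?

Target end time in UTC: 11:30 + 2:00 = 13:30 on Jul 16.
Subtract 4 hours and 30 minutes → start 09:00 UTC on Jul 16.
Dubai is UTC+4:00: 09:00 + 4:00 = 13:00 on Jul 16.

13:00 on July 16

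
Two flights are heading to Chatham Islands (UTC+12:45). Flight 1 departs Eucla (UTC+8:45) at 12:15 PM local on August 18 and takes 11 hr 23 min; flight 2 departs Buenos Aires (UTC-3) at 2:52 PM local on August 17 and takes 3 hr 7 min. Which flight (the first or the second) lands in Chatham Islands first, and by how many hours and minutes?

Flight 1 in UTC: 12:15 PM − 8:45 = 3:30 AM on Aug 18.
+11 hours and 23 minutes → arrive 2:53 PM UTC on Aug 18.
Flight 2 in UTC: 2:52 PM + 3:00 = 5:52 PM on Aug 17.
+3 hours 7 minutes → arrive 8:59 PM UTC on Aug 17.
Flight 2 lands earlier by 17 hours 54 minutes.

the second, by 17 hours 54 minutes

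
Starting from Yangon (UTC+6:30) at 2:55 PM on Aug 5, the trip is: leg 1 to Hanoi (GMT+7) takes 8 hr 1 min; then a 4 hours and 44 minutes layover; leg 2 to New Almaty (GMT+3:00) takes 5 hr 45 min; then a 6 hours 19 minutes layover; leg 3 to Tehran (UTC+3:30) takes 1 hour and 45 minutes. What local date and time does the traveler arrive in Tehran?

Convert departure to UTC: 2:55 PM − 6:30 = 8:25 AM UTC on Aug 5.
Add 8 hours and 1 minute leg 1 → 4:26 PM UTC.
Add 4 hours and 44 minutes layover in Hanoi → 9:10 PM UTC.
Add 5 hours 45 minutes leg 2 → 2:55 AM UTC (Aug 6).
Add 6 hours 19 minutes layover in New Almaty → 9:14 AM UTC.
Add 1 hour 45 minutes leg 3 → 10:59 AM UTC.
Tehran is UTC+3:30, so local arrival = 10:59 AM + 3:30 = 2:29 PM on Aug 6.

2:29 PM on Aug 6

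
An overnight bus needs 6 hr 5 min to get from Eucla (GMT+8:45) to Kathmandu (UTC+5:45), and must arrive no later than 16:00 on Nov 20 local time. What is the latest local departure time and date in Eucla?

12:55 on November 20

Target arrival in UTC: 16:00 − 5:45 = 10:15 on Nov 20.
Subtract 6 hours 5 minutes → departure 04:10 UTC on Nov 20.
Eucla is UTC+8:45: 04:10 + 8:45 = 12:55 on Nov 20.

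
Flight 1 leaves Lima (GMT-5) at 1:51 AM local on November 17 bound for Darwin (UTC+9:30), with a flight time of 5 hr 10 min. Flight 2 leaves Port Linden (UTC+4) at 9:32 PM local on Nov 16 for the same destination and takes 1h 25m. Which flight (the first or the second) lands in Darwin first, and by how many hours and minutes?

Flight 1 in UTC: 1:51 AM + 5:00 = 6:51 AM on Nov 17.
+5 hours and 10 minutes → arrive 12:01 PM UTC on Nov 17.
Flight 2 in UTC: 9:32 PM − 4:00 = 5:32 PM on Nov 16.
+1 hour and 25 minutes → arrive 6:57 PM UTC on Nov 16.
Flight 2 lands earlier by 17 hours 4 minutes.

the second, by 17 hours 4 minutes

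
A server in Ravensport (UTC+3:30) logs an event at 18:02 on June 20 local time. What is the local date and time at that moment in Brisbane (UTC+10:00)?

00:32 on Jun 21

Brisbane is 6:30 ahead of Ravensport.
Shift by the zone difference: 18:02 + 6:30 = 00:32 on Jun 21 in Brisbane.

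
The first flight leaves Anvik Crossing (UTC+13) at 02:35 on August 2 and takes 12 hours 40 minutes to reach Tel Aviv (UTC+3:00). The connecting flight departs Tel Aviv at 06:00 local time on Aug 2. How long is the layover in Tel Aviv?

Convert departure to UTC: 02:35 − 13:00 = 13:35 UTC on Aug 1.
Add 12 hours and 40 minutes flight time → 02:15 UTC (Aug 2).
Tel Aviv is UTC+3:00, so local arrival = 02:15 + 3:00 = 05:15 on Aug 2.
Layover = 06:00 − 05:15 = 45 minutes.

45 minutes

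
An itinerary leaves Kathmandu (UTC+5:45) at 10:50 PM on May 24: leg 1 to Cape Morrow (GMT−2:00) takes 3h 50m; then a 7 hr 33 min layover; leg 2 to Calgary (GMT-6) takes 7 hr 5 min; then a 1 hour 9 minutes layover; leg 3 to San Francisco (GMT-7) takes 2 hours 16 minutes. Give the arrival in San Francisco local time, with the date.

7:58 AM on May 25

Convert departure to UTC: 10:50 PM − 5:45 = 5:05 PM UTC on May 24.
Add 3 hours and 50 minutes leg 1 → 8:55 PM UTC.
Add 7 hours 33 minutes layover in Cape Morrow → 4:28 AM UTC (May 25).
Add 7 hours 5 minutes leg 2 → 11:33 AM UTC.
Add 1 hour 9 minutes layover in Calgary → 12:42 PM UTC.
Add 2 hours 16 minutes leg 3 → 2:58 PM UTC.
San Francisco is UTC−7:00, so local arrival = 2:58 PM − 7:00 = 7:58 AM on May 25.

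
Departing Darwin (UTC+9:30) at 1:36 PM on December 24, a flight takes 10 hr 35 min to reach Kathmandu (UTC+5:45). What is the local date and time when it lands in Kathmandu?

Convert departure to UTC: 1:36 PM − 9:30 = 4:06 AM UTC on Dec 24.
Add 10 hours 35 minutes travel time → 2:41 PM UTC.
Kathmandu is UTC+5:45, so local arrival = 2:41 PM + 5:45 = 8:26 PM on Dec 24.

8:26 PM on December 24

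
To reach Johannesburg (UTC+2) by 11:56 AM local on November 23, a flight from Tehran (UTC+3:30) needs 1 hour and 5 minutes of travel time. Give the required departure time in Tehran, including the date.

12:21 PM on Nov 23

Target arrival in UTC: 11:56 AM − 2:00 = 9:56 AM on Nov 23.
Subtract 1 hour and 5 minutes → departure 8:51 AM UTC on Nov 23.
Tehran is UTC+3:30: 8:51 AM + 3:30 = 12:21 PM on Nov 23.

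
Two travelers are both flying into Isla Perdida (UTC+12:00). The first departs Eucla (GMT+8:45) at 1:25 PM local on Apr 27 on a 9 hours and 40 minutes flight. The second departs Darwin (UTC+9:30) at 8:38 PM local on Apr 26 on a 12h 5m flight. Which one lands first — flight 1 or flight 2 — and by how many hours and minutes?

the second, by 15 hours 7 minutes

Flight 1 in UTC: 1:25 PM − 8:45 = 4:40 AM on Apr 27.
+9 hours and 40 minutes → arrive 2:20 PM UTC on Apr 27.
Flight 2 in UTC: 8:38 PM − 9:30 = 11:08 AM on Apr 26.
+12 hours 5 minutes → arrive 11:13 PM UTC on Apr 26.
Flight 2 lands earlier by 15 hours 7 minutes.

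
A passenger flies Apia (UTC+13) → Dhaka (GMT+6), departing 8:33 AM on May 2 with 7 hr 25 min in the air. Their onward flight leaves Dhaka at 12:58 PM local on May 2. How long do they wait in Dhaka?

Convert departure to UTC: 8:33 AM − 13:00 = 7:33 PM UTC on May 1.
Add 7 hours 25 minutes flight time → 2:58 AM UTC (May 2).
Dhaka is UTC+6:00, so local arrival = 2:58 AM + 6:00 = 8:58 AM on May 2.
Layover = 12:58 PM − 8:58 AM = 4 hours.

4 hours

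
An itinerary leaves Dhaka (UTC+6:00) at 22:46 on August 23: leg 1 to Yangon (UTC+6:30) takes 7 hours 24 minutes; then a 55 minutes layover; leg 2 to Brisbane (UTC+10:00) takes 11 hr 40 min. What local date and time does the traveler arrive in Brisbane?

22:45 on Aug 24

Convert departure to UTC: 22:46 − 6:00 = 16:46 UTC on Aug 23.
Add 7 hours 24 minutes leg 1 → 00:10 UTC (Aug 24).
Add 55 minutes layover in Yangon → 01:05 UTC.
Add 11 hours 40 minutes leg 2 → 12:45 UTC.
Brisbane is UTC+10:00, so local arrival = 12:45 + 10:00 = 22:45 on Aug 24.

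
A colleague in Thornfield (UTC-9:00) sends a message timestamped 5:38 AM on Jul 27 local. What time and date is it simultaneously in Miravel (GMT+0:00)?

Miravel is 9:00 ahead of Thornfield.
Shift by the zone difference: 5:38 AM + 9:00 = 2:38 PM on Jul 27 in Miravel.

2:38 PM on July 27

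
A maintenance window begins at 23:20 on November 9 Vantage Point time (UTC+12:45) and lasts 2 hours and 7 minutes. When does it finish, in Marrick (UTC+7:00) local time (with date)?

Marrick is 5:45 behind Vantage Point.
After 2 hours and 7 minutes it is 01:27 (Nov 10) in Vantage Point.
Shift by the zone difference: 01:27 − 5:45 = 19:42 on Nov 9 in Marrick.

19:42 on Nov 9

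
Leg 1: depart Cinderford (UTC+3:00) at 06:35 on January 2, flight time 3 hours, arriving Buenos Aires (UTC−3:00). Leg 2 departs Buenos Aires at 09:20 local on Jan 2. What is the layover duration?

5 hours 45 minutes

Convert departure to UTC: 06:35 − 3:00 = 03:35 UTC on Jan 2.
Add 3 hours flight time → 06:35 UTC.
Buenos Aires is UTC−3:00, so local arrival = 06:35 − 3:00 = 03:35 on Jan 2.
Layover = 09:20 − 03:35 = 5 hours 45 minutes.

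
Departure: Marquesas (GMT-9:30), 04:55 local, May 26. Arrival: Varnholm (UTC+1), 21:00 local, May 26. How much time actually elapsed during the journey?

Varnholm is 10:30 ahead of Marquesas.
Clock-face elapsed time (ignoring zones) is 16 hours 5 minutes.
Actual elapsed = 16 hours 5 minutes − 10:30 = 5 hours 35 minutes.

5 hours 35 minutes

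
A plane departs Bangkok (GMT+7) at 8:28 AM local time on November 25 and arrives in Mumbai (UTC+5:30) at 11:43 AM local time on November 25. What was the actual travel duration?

Departure in UTC: 8:28 AM − 7:00 = 1:28 AM on Nov 25.
Arrival in UTC: 11:43 AM − 5:30 = 6:13 AM on Nov 25.
Elapsed = 6:13 AM − 1:28 AM = 4 hours 45 minutes.

4 hours 45 minutes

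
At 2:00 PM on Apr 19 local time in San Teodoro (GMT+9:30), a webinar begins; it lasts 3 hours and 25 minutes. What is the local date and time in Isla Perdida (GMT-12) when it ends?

Isla Perdida is 21:30 behind San Teodoro.
After 3 hours and 25 minutes it is 5:25 PM in San Teodoro.
Shift by the zone difference: 5:25 PM − 21:30 = 7:55 PM on Apr 18 in Isla Perdida.

7:55 PM on April 18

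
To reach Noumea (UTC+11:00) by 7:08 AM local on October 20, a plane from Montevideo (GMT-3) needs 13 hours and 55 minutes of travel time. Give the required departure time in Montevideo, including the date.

3:13 AM on Oct 19

Target arrival in UTC: 7:08 AM − 11:00 = 8:08 PM on Oct 19.
Subtract 13 hours 55 minutes → departure 6:13 AM UTC on Oct 19.
Montevideo is UTC−3:00: 6:13 AM − 3:00 = 3:13 AM on Oct 19.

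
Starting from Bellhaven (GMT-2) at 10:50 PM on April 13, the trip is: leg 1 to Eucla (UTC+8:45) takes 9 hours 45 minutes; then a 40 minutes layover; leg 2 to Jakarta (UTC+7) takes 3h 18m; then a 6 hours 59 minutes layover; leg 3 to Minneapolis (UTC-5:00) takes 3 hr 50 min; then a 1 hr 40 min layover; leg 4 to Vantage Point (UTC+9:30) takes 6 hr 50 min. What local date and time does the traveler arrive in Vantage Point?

Convert departure to UTC: 10:50 PM + 2:00 = 12:50 AM UTC on Apr 14.
Add 9 hours 45 minutes leg 1 → 10:35 AM UTC.
Add 40 minutes layover in Eucla → 11:15 AM UTC.
Add 3 hours 18 minutes leg 2 → 2:33 PM UTC.
Add 6 hours and 59 minutes layover in Jakarta → 9:32 PM UTC.
Add 3 hours and 50 minutes leg 3 → 1:22 AM UTC (Apr 15).
Add 1 hour and 40 minutes layover in Minneapolis → 3:02 AM UTC.
Add 6 hours 50 minutes leg 4 → 9:52 AM UTC.
Vantage Point is UTC+9:30, so local arrival = 9:52 AM + 9:30 = 7:22 PM on Apr 15.

7:22 PM on April 15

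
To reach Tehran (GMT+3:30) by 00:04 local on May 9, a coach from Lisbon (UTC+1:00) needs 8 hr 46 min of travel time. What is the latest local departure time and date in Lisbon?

Target arrival in UTC: 00:04 − 3:30 = 20:34 on May 8.
Subtract 8 hours and 46 minutes → departure 11:48 UTC on May 8.
Lisbon is UTC+1:00: 11:48 + 1:00 = 12:48 on May 8.

12:48 on May 8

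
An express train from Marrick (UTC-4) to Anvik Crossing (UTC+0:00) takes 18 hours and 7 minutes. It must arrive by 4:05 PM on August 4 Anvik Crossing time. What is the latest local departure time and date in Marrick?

5:58 PM on August 3

Target arrival is already UTC: 4:05 PM on Aug 4.
Subtract 18 hours and 7 minutes → departure 9:58 PM UTC on Aug 3.
Marrick is UTC−4:00: 9:58 PM − 4:00 = 5:58 PM on Aug 3.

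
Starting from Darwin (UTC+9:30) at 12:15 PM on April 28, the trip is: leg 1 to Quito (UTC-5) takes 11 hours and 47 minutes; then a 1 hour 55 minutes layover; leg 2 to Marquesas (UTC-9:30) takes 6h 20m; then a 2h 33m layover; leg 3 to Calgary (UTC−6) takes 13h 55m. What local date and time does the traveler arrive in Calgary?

Convert departure to UTC: 12:15 PM − 9:30 = 2:45 AM UTC on Apr 28.
Add 11 hours 47 minutes leg 1 → 2:32 PM UTC.
Add 1 hour and 55 minutes layover in Quito → 4:27 PM UTC.
Add 6 hours and 20 minutes leg 2 → 10:47 PM UTC.
Add 2 hours 33 minutes layover in Marquesas → 1:20 AM UTC (Apr 29).
Add 13 hours and 55 minutes leg 3 → 3:15 PM UTC.
Calgary is UTC−6:00, so local arrival = 3:15 PM − 6:00 = 9:15 AM on Apr 29.

9:15 AM on Apr 29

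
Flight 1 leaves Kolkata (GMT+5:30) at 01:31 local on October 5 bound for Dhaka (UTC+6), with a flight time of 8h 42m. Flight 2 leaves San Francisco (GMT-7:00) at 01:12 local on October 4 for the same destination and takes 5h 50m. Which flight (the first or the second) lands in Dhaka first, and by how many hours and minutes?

Flight 1 in UTC: 01:31 − 5:30 = 20:01 on Oct 4.
+8 hours and 42 minutes → arrive 04:43 UTC on Oct 5.
Flight 2 in UTC: 01:12 + 7:00 = 08:12 on Oct 4.
+5 hours and 50 minutes → arrive 14:02 UTC on Oct 4.
Flight 2 lands earlier by 14 hours 41 minutes.

the second, by 14 hours 41 minutes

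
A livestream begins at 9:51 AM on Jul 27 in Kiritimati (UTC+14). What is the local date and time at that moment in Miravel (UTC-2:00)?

5:51 PM on July 26

In UTC: 9:51 AM − 14:00 = 7:51 PM on Jul 26.
Miravel is UTC−2:00: 7:51 PM − 2:00 = 5:51 PM on Jul 26.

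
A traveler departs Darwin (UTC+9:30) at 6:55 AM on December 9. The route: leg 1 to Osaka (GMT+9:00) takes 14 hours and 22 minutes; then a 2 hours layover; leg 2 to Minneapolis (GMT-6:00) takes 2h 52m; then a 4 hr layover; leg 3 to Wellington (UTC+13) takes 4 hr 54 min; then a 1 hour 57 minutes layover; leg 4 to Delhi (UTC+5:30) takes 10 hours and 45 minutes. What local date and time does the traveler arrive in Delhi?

Convert departure to UTC: 6:55 AM − 9:30 = 9:25 PM UTC on Dec 8.
Add 14 hours 22 minutes leg 1 → 11:47 AM UTC (Dec 9).
Add 2 hours layover in Osaka → 1:47 PM UTC.
Add 2 hours and 52 minutes leg 2 → 4:39 PM UTC.
Add 4 hours layover in Minneapolis → 8:39 PM UTC.
Add 4 hours 54 minutes leg 3 → 1:33 AM UTC (Dec 10).
Add 1 hour and 57 minutes layover in Wellington → 3:30 AM UTC.
Add 10 hours and 45 minutes leg 4 → 2:15 PM UTC.
Delhi is UTC+5:30, so local arrival = 2:15 PM + 5:30 = 7:45 PM on Dec 10.

7:45 PM on Dec 10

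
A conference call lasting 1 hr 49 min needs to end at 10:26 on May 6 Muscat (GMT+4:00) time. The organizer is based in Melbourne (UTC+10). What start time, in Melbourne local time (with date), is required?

14:37 on May 6

Target end time in UTC: 10:26 − 4:00 = 06:26 on May 6.
Subtract 1 hour and 49 minutes → start 04:37 UTC on May 6.
Melbourne is UTC+10:00: 04:37 + 10:00 = 14:37 on May 6.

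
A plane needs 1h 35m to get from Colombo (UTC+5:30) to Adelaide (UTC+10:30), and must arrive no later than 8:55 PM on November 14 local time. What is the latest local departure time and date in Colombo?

Target arrival in UTC: 8:55 PM − 10:30 = 10:25 AM on Nov 14.
Subtract 1 hour and 35 minutes → departure 8:50 AM UTC on Nov 14.
Colombo is UTC+5:30: 8:50 AM + 5:30 = 2:20 PM on Nov 14.

2:20 PM on November 14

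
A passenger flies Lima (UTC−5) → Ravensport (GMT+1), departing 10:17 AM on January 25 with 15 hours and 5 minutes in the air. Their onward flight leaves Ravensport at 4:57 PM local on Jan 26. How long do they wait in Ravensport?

9 hours 35 minutes

Convert departure to UTC: 10:17 AM + 5:00 = 3:17 PM UTC on Jan 25.
Add 15 hours and 5 minutes flight time → 6:22 AM UTC (Jan 26).
Ravensport is UTC+1:00, so local arrival = 6:22 AM + 1:00 = 7:22 AM on Jan 26.
Layover = 4:57 PM − 7:22 AM = 9 hours 35 minutes.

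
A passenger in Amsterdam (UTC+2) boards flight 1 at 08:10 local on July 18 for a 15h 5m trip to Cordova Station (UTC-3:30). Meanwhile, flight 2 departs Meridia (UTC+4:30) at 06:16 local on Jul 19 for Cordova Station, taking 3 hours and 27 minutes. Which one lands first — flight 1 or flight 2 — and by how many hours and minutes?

the first, by 7 hours 58 minutes

Flight 1 in UTC: 08:10 − 2:00 = 06:10 on Jul 18.
+15 hours and 5 minutes → arrive 21:15 UTC on Jul 18.
Flight 2 in UTC: 06:16 − 4:30 = 01:46 on Jul 19.
+3 hours and 27 minutes → arrive 05:13 UTC on Jul 19.
Flight 1 lands earlier by 7 hours 58 minutes.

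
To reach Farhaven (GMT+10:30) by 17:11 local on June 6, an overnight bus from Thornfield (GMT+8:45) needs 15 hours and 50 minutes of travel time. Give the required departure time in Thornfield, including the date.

23:36 on June 5

Target arrival in UTC: 17:11 − 10:30 = 06:41 on Jun 6.
Subtract 15 hours 50 minutes → departure 14:51 UTC on Jun 5.
Thornfield is UTC+8:45: 14:51 + 8:45 = 23:36 on Jun 5.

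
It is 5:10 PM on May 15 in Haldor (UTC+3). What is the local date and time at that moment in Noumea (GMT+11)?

In UTC: 5:10 PM − 3:00 = 2:10 PM on May 15.
Noumea is UTC+11:00: 2:10 PM + 11:00 = 1:10 AM on May 16.

1:10 AM on May 16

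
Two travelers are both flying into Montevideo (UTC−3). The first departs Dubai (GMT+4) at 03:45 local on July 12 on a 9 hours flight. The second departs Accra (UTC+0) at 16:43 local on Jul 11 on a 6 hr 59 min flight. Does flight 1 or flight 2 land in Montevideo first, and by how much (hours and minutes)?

Flight 1 in UTC: 03:45 − 4:00 = 23:45 on Jul 11.
+9 hours → arrive 08:45 UTC on Jul 12.
Flight 2 departs at 16:43 UTC (Jul 11).
+6 hours 59 minutes → arrive 23:42 UTC on Jul 11.
Flight 2 lands earlier by 9 hours 3 minutes.

the second, by 9 hours 3 minutes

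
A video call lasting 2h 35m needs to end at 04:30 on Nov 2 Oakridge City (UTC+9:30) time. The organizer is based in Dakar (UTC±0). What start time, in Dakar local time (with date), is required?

16:25 on November 1

Target end time in UTC: 04:30 − 9:30 = 19:00 on Nov 1.
Subtract 2 hours 35 minutes → start 16:25 UTC on Nov 1.
Dakar is UTC+0, so start is 16:25 on Nov 1.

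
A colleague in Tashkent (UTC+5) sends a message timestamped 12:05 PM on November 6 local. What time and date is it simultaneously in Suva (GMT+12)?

In UTC: 12:05 PM − 5:00 = 7:05 AM on Nov 6.
Suva is UTC+12:00: 7:05 AM + 12:00 = 7:05 PM on Nov 6.

7:05 PM on November 6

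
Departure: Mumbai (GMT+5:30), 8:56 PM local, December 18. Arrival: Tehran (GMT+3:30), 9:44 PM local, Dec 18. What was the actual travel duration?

Tehran is 2:00 behind Mumbai.
Clock-face elapsed time (ignoring zones) is 48 minutes.
Actual elapsed = 48 minutes + 2:00 = 2 hours 48 minutes.

2 hours 48 minutes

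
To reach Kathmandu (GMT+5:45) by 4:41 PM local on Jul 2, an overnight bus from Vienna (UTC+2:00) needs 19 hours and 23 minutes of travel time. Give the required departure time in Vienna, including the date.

5:33 PM on July 1

Target arrival in UTC: 4:41 PM − 5:45 = 10:56 AM on Jul 2.
Subtract 19 hours and 23 minutes → departure 3:33 PM UTC on Jul 1.
Vienna is UTC+2:00: 3:33 PM + 2:00 = 5:33 PM on Jul 1.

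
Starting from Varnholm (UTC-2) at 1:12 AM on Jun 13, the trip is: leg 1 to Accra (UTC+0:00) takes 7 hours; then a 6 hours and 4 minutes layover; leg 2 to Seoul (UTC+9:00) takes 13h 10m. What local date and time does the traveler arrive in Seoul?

2:26 PM on Jun 14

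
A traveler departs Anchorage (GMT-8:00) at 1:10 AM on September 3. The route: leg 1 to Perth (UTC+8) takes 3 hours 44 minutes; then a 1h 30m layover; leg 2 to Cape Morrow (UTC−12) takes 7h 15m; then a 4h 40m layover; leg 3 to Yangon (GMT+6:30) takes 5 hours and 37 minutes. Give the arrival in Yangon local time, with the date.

Convert departure to UTC: 1:10 AM + 8:00 = 9:10 AM UTC on Sep 3.
Add 3 hours 44 minutes leg 1 → 12:54 PM UTC.
Add 1 hour 30 minutes layover in Perth → 2:24 PM UTC.
Add 7 hours and 15 minutes leg 2 → 9:39 PM UTC.
Add 4 hours and 40 minutes layover in Cape Morrow → 2:19 AM UTC (Sep 4).
Add 5 hours 37 minutes leg 3 → 7:56 AM UTC.
Yangon is UTC+6:30, so local arrival = 7:56 AM + 6:30 = 2:26 PM on Sep 4.

2:26 PM on Sep 4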